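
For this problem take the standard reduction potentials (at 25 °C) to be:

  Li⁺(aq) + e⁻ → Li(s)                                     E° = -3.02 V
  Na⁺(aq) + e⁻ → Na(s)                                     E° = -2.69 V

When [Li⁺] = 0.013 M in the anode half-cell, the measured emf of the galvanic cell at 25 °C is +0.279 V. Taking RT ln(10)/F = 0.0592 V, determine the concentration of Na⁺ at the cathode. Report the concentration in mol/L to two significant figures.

Na⁺/Na is the cathode, Li⁺/Li the anode: E°cell = +0.33 V, n = 1.
Overall reaction: Na⁺(aq) + Li(s) → Na(s) + Li⁺(aq); Q = [Li⁺]^1/[Na⁺]^1.
From E = E° − (0.0592/n) log Q: log Q = (E° − E)·n/0.0592 = (+0.33 − (+0.279))·1/0.0592 = 0.8615.
So 1·log[Na⁺] = 1·log(0.013) − log Q = -1.8861 − (0.8615) = -2.7476; [Na⁺] = 10^(-2.7476) ≈ 0.0018 M.

0.0018 M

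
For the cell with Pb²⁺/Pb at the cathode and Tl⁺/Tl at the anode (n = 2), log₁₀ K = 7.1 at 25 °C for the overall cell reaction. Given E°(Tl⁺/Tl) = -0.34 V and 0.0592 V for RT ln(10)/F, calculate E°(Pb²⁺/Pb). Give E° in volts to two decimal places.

-0.13 V

E°cell = (0.0592/n)·log K = (0.0592/2)(7.1) = +0.210 V.
Since Pb²⁺/Pb is the cathode and Tl⁺/Tl the anode, E°cell = E°(Pb²⁺/Pb) − E°(Tl⁺/Tl).
So E°(Pb²⁺/Pb) = E°cell + E°(Tl⁺/Tl) = +0.210 + (-0.34) = -0.13 V.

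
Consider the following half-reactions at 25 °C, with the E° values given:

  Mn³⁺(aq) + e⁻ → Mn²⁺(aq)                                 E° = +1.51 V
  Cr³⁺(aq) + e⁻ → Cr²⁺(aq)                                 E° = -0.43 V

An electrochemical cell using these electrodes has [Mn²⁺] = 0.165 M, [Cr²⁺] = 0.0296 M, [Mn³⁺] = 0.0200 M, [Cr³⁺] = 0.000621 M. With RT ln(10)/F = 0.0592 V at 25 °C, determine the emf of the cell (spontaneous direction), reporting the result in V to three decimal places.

Mn³⁺/Mn²⁺ is the cathode (higher E°), Cr³⁺/Cr²⁺ the anode: E°cell = +1.51 − (-0.43) = +1.94 V, n = 1.
Overall: Mn³⁺(aq) + Cr²⁺(aq) → Mn²⁺(aq) + Cr³⁺(aq)
Q = [Mn²⁺]·[Cr³⁺] / ([Mn³⁺]·[Cr²⁺]); log Q = -0.762.
E = E° − (0.0592/n) log Q = +1.94 − (0.0592/1)(-0.762) = +1.985 V.

+1.985 V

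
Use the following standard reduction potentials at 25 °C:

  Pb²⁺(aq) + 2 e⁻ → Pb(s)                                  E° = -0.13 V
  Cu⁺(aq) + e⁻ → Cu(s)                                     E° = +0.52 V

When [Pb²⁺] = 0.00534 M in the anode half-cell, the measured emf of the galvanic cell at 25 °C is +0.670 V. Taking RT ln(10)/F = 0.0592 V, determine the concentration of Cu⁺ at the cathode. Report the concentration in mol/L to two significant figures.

Cu⁺/Cu is the cathode, Pb²⁺/Pb the anode: E°cell = +0.65 V, n = 2.
Overall reaction: 2 Cu⁺(aq) + Pb(s) → 2 Cu(s) + Pb²⁺(aq); Q = [Pb²⁺]^1/[Cu⁺]^2.
From E = E° − (0.0592/n) log Q: log Q = (E° − E)·n/0.0592 = (+0.65 − (+0.670))·2/0.0592 = -0.6757.
So 2·log[Cu⁺] = 1·log(0.00534) − log Q = -2.2725 − (-0.6757) = -1.5968; log[Cu⁺] = -1.5968 / 2 = -0.7984; [Cu⁺] = 10^(-0.7984) ≈ 0.16 M.

0.16 M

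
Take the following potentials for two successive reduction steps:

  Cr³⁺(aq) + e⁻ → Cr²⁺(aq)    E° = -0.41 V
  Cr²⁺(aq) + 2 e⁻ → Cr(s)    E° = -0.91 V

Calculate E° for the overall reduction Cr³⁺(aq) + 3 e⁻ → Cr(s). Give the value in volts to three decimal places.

Adding the free-energy changes (−nFE°) of the two steps gives −n₃FE°₃ = −n₁FE°₁ − n₂FE°₂.
E°₃ = (1×-0.41 + 2×-0.91) / 3 = (-2.230) / 3 = -0.743 V.

-0.743 V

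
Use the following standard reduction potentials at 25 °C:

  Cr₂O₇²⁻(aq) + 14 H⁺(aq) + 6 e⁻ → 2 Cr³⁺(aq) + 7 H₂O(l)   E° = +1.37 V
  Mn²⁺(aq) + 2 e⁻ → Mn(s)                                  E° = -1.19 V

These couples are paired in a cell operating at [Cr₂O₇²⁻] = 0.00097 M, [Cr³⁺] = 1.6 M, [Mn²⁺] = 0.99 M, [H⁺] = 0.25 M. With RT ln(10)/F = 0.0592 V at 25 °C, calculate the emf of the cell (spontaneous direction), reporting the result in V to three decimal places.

Cr₂O₇²⁻/Cr³⁺ is the cathode (higher E°), Mn²⁺/Mn the anode: E°cell = +1.37 − (-1.19) = +2.56 V, n = 6.
Overall: Cr₂O₇²⁻(aq) + 14 H⁺(aq) + 3 Mn(s) → 2 Cr³⁺(aq) + 7 H₂O(l) + 3 Mn²⁺(aq)
Q = [Cr³⁺]^2·[Mn²⁺]^3 / ([Cr₂O₇²⁻]·[H⁺]^14); log Q = 11.837.
E = E° − (0.0592/n) log Q = +2.56 − (0.0592/6)(11.837) = +2.443 V.

+2.443 V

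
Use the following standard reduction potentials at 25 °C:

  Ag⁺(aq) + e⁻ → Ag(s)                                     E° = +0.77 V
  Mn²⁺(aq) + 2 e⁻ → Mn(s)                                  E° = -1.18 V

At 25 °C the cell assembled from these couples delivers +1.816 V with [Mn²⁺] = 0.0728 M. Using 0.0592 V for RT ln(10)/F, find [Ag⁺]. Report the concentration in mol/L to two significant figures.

0.0015 M

Ag⁺/Ag is the cathode, Mn²⁺/Mn the anode: E°cell = +1.95 V, n = 2.
Overall reaction: 2 Ag⁺(aq) + Mn(s) → 2 Ag(s) + Mn²⁺(aq); Q = [Mn²⁺]^1/[Ag⁺]^2.
From E = E° − (0.0592/n) log Q: log Q = (E° − E)·n/0.0592 = (+1.95 − (+1.816))·2/0.0592 = 4.5270.
So 2·log[Ag⁺] = 1·log(0.0728) − log Q = -1.1379 − (4.5270) = -5.6649; log[Ag⁺] = -5.6649 / 2 = -2.8325; [Ag⁺] = 10^(-2.8325) ≈ 0.0015 M.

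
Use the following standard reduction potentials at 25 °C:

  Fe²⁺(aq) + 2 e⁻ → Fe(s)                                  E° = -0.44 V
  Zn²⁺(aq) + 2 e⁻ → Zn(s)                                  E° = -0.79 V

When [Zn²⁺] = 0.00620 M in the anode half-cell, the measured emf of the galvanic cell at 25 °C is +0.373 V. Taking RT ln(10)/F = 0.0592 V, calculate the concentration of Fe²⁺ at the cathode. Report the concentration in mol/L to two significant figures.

0.037 M

Fe²⁺/Fe is the cathode, Zn²⁺/Zn the anode: E°cell = +0.35 V, n = 2.
Overall reaction: Fe²⁺(aq) + Zn(s) → Fe(s) + Zn²⁺(aq); Q = [Zn²⁺]^1/[Fe²⁺]^1.
From E = E° − (0.0592/n) log Q: log Q = (E° − E)·n/0.0592 = (+0.35 − (+0.373))·2/0.0592 = -0.7770.
So 1·log[Fe²⁺] = 1·log(0.0062) − log Q = -2.2076 − (-0.7770) = -1.4306; [Fe²⁺] = 10^(-1.4306) ≈ 0.037 M.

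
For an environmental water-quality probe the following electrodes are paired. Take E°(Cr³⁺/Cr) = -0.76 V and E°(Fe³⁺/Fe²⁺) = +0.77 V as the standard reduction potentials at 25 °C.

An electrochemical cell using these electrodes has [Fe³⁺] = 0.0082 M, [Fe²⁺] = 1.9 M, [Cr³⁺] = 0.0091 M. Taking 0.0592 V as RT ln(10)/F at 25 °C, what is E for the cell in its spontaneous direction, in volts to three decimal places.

Fe³⁺/Fe²⁺ is the cathode (higher E°), Cr³⁺/Cr the anode: E°cell = +0.77 − (-0.76) = +1.53 V, n = 3.
Overall: 3 Fe³⁺(aq) + Cr(s) → 3 Fe²⁺(aq) + Cr³⁺(aq)
Q = [Fe²⁺]^3·[Cr³⁺] / ([Fe³⁺]^3); log Q = 5.054.
E = E° − (0.0592/n) log Q = +1.53 − (0.0592/3)(5.054) = +1.430 V.

+1.430 V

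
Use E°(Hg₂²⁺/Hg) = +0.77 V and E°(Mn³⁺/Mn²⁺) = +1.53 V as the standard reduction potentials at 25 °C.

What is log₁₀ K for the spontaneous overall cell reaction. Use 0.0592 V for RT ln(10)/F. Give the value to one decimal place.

Cathode: Mn³⁺/Mn²⁺; anode: Hg₂²⁺/Hg. E°cell = +0.76 V, n = 2.
log K = nE°cell / 0.0592 = (2)(+0.76) / 0.0592 = 25.7.

25.7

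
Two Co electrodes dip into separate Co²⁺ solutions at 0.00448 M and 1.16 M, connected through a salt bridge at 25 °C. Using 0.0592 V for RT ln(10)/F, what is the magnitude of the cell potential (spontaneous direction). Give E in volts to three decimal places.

+0.071 V

For a concentration cell E°cell = 0. The 1.16 M side is the cathode (reduction is favoured where [Co²⁺] is higher).
With n = 2, E = −(0.0592/2) log([Co²⁺]ₐₙ/[Co²⁺]꜀ₐₜ) = −(0.0592/2) log(0.00448/1.16) = −(0.0592/2)(-2.413) = +0.071 V.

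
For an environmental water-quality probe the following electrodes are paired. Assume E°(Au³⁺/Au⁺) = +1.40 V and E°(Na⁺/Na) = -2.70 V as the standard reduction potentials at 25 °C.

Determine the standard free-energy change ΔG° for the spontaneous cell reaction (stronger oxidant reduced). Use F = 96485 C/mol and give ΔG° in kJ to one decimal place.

Au³⁺/Au⁺ (E° = +1.40 V) is the cathode; Na⁺/Na (E° = -2.70 V) is the anode, so E°cell = +4.10 V.
Balancing electrons gives n = 2 (lcm of 2 and 1).
ΔG° = −nFE° = −(2)(96485)(+4.10) = -791,177 J = -791.2 kJ.

-791.2 kJ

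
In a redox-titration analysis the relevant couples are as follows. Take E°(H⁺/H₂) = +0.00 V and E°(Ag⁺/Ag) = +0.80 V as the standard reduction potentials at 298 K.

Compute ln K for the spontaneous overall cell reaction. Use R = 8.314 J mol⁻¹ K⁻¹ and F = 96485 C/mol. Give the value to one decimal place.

62.3

Cathode: Ag⁺/Ag; anode: H⁺/H₂. E°cell = (+0.80) − (+0.00) = +0.80 V, with n = 2.
ΔG° = −nFE° = −RT ln K, so ln K = nFE°/(RT) = (2)(96485)(+0.80) / ((8.314)(298)) = 62.309.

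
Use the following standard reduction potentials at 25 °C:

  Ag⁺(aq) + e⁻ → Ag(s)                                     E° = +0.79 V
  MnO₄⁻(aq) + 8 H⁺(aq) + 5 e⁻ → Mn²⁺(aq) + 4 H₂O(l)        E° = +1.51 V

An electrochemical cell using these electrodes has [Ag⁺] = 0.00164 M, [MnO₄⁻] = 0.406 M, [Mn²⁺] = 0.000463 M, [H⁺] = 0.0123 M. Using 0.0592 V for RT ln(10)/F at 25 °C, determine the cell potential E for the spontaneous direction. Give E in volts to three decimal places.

MnO₄⁻/Mn²⁺ is the cathode (higher E°), Ag⁺/Ag the anode: E°cell = +1.51 − (+0.79) = +0.72 V, n = 5.
Overall: MnO₄⁻(aq) + 8 H⁺(aq) + 5 Ag(s) → Mn²⁺(aq) + 4 H₂O(l) + 5 Ag⁺(aq)
Q = [Mn²⁺]·[Ag⁺]^5 / ([MnO₄⁻]·[H⁺]^8); log Q = -1.588.
E = E° − (0.0592/n) log Q = +0.72 − (0.0592/5)(-1.588) = +0.739 V.

+0.739 V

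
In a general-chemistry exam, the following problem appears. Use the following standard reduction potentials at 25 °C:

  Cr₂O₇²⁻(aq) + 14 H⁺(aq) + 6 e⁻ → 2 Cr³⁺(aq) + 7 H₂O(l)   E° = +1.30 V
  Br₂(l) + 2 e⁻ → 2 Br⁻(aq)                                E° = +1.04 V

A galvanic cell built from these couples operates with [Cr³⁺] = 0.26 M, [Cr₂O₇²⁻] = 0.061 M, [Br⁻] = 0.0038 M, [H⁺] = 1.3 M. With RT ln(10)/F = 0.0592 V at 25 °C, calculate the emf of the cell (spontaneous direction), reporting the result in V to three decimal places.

+0.132 V

Cr₂O₇²⁻/Cr³⁺ is the cathode (higher E°), Br₂/Br⁻ the anode: E°cell = +1.30 − (+1.04) = +0.26 V, n = 6.
Overall: Cr₂O₇²⁻(aq) + 14 H⁺(aq) + 6 Br⁻(aq) → 2 Cr³⁺(aq) + 7 H₂O(l) + 3 Br₂(l)
Q = [Cr³⁺]^2 / ([Cr₂O₇²⁻]·[H⁺]^14·[Br⁻]^6); log Q = 12.971.
E = E° − (0.0592/n) log Q = +0.26 − (0.0592/6)(12.971) = +0.132 V.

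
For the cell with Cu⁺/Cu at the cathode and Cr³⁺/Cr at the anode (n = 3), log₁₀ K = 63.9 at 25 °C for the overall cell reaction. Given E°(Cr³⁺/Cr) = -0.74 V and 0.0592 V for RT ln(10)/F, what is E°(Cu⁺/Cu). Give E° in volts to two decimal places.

+0.52 V

E°cell = (0.0592/n)·log K = (0.0592/3)(63.9) = +1.261 V.
Since Cu⁺/Cu is the cathode and Cr³⁺/Cr the anode, E°cell = E°(Cu⁺/Cu) − E°(Cr³⁺/Cr).
So E°(Cu⁺/Cu) = E°cell + E°(Cr³⁺/Cr) = +1.261 + (-0.74) = +0.52 V.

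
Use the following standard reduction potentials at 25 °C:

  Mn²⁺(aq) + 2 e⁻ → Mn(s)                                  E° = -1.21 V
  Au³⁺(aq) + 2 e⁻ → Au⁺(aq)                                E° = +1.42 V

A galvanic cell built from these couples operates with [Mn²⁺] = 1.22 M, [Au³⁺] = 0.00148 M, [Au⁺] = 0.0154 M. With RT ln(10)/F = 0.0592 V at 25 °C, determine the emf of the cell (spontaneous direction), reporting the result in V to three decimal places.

Au³⁺/Au⁺ is the cathode (higher E°), Mn²⁺/Mn the anode: E°cell = +1.42 − (-1.21) = +2.63 V, n = 2.
Overall: Au³⁺(aq) + Mn(s) → Au⁺(aq) + Mn²⁺(aq)
Q = [Au⁺]·[Mn²⁺] / ([Au³⁺]); log Q = 1.104.
E = E° − (0.0592/n) log Q = +2.63 − (0.0592/2)(1.104) = +2.597 V.

+2.597 V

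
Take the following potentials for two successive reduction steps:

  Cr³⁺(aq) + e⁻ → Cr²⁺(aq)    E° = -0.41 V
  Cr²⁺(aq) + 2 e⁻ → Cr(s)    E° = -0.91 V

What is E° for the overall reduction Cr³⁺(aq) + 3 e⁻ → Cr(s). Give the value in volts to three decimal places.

-0.743 V

Standard free energies of sequential steps add: ΔG°₃ = ΔG°₁ + ΔG°₂, so n₃E°₃ = n₁E°₁ + n₂E°₂.
E°₃ = (1×-0.41 + 2×-0.91) / 3 = (-2.230) / 3 = -0.743 V.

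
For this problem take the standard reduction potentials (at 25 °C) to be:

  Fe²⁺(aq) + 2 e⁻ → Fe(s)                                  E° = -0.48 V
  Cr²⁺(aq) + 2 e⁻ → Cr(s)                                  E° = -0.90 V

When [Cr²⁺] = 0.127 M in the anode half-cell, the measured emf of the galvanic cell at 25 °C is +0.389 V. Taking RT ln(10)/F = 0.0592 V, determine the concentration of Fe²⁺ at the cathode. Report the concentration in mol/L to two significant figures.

Fe²⁺/Fe is the cathode, Cr²⁺/Cr the anode: E°cell = +0.42 V, n = 2.
Overall reaction: Fe²⁺(aq) + Cr(s) → Fe(s) + Cr²⁺(aq); Q = [Cr²⁺]^1/[Fe²⁺]^1.
From E = E° − (0.0592/n) log Q: log Q = (E° − E)·n/0.0592 = (+0.42 − (+0.389))·2/0.0592 = 1.0473.
So 1·log[Fe²⁺] = 1·log(0.127) − log Q = -0.8962 − (1.0473) = -1.9435; [Fe²⁺] = 10^(-1.9435) ≈ 0.011 M.

0.011 M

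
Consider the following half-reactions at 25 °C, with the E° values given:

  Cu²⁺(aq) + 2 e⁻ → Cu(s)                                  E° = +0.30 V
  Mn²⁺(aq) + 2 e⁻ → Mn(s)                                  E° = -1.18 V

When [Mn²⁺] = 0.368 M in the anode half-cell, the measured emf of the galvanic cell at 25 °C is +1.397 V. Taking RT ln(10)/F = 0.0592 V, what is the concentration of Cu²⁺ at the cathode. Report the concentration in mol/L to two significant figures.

0.00058 M

Cu²⁺/Cu is the cathode, Mn²⁺/Mn the anode: E°cell = +1.48 V, n = 2.
Overall reaction: Cu²⁺(aq) + Mn(s) → Cu(s) + Mn²⁺(aq); Q = [Mn²⁺]^1/[Cu²⁺]^1.
From E = E° − (0.0592/n) log Q: log Q = (E° − E)·n/0.0592 = (+1.48 − (+1.397))·2/0.0592 = 2.8041.
So 1·log[Cu²⁺] = 1·log(0.368) − log Q = -0.4342 − (2.8041) = -3.2383; [Cu²⁺] = 10^(-3.2383) ≈ 0.00058 M.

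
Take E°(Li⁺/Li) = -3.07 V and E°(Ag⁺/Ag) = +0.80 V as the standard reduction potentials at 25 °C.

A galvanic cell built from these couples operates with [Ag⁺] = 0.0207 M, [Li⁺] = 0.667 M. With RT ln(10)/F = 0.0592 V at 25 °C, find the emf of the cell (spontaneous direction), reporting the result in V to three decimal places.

+3.781 V

Ag⁺/Ag is the cathode (higher E°), Li⁺/Li the anode: E°cell = +0.80 − (-3.07) = +3.87 V, n = 1.
Overall: Ag⁺(aq) + Li(s) → Ag(s) + Li⁺(aq)
Q = [Li⁺] / ([Ag⁺]); log Q = 1.508.
E = E° − (0.0592/n) log Q = +3.87 − (0.0592/1)(1.508) = +3.781 V.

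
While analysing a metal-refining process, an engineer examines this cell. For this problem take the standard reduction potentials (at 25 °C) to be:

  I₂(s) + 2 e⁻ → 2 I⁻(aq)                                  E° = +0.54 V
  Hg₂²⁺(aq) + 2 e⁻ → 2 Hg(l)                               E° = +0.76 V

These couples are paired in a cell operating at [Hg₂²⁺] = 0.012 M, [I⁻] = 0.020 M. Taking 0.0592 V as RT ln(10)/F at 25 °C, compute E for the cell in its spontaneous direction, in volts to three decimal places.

+0.063 V

Hg₂²⁺/Hg is the cathode (higher E°), I₂/I⁻ the anode: E°cell = +0.76 − (+0.54) = +0.22 V, n = 2.
Overall: Hg₂²⁺(aq) + 2 I⁻(aq) → 2 Hg(l) + I₂(s)
Q = 1 / ([Hg₂²⁺]·[I⁻]^2); log Q = 5.319.
E = E° − (0.0592/n) log Q = +0.22 − (0.0592/2)(5.319) = +0.063 V.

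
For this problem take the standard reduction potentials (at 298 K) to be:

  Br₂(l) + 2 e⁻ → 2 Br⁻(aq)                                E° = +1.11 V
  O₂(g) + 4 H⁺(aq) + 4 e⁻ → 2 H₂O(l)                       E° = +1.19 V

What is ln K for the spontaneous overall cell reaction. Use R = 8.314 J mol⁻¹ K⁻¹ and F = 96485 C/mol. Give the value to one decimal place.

12.5

Cathode: O₂/H₂O; anode: Br₂/Br⁻. E°cell = (+1.19) − (+1.11) = +0.08 V, with n = 4.
ΔG° = −nFE° = −RT ln K, so ln K = nFE°/(RT) = (4)(96485)(+0.08) / ((8.314)(298)) = 12.462.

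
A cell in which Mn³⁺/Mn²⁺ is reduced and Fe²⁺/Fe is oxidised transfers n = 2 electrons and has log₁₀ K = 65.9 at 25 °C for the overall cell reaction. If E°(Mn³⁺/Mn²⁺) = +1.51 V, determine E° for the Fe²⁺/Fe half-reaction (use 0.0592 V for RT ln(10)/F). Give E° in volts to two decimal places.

-0.44 V

E°cell = (0.0592/n)·log K = (0.0592/2)(65.9) = +1.951 V.
Since Mn³⁺/Mn²⁺ is the cathode and Fe²⁺/Fe the anode, E°cell = E°(Mn³⁺/Mn²⁺) − E°(Fe²⁺/Fe).
So E°(Fe²⁺/Fe) = E°(Mn³⁺/Mn²⁺) − E°cell = (+1.51) − (+1.951) = -0.44 V.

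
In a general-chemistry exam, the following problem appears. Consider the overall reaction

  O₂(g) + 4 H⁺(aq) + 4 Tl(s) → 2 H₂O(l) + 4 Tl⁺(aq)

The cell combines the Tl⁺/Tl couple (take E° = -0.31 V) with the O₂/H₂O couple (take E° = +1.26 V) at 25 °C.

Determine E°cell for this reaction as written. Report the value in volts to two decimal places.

The O₂/H₂O couple has the higher reduction potential, so it is the cathode; Tl⁺/Tl is oxidised at the anode.
E°cell = E°(cathode) − E°(anode) = (+1.26) − (-0.31) = +1.57 V.
Since E°cell > 0, the reaction is spontaneous under standard conditions.

+1.57 V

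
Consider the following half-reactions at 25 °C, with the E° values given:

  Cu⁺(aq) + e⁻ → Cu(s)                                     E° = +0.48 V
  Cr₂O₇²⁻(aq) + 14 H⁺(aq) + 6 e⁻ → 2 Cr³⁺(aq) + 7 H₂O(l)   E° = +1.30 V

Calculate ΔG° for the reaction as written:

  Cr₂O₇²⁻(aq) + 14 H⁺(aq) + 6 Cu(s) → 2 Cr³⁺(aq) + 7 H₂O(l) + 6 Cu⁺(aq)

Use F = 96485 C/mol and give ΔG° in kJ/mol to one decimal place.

-474.7 kJ/mol

As written, Cr₂O₇²⁻/Cr³⁺ is reduced (cathode) and Cu⁺/Cu is oxidised (anode), so E°cell = (+1.30) − (+0.48) = +0.82 V.
Balancing electrons gives n = 6.
ΔG° = −nFE° = −(6)(96485)(+0.82) = -474,706 J = -474.7 kJ/mol.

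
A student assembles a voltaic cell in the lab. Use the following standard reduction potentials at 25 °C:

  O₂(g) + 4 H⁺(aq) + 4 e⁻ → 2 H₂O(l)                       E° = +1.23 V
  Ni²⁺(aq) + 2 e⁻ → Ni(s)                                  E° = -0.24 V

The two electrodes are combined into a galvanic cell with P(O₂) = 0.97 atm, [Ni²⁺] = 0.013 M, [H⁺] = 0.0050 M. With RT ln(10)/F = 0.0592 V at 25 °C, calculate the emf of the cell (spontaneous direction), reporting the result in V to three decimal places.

O₂/H₂O is the cathode (higher E°), Ni²⁺/Ni the anode: E°cell = +1.23 − (-0.24) = +1.47 V, n = 4.
Overall: O₂(g) + 4 H⁺(aq) + 2 Ni(s) → 2 H₂O(l) + 2 Ni²⁺(aq)
Q = [Ni²⁺]^2 / (P(O₂)·[H⁺]^4); log Q = 5.445.
E = E° − (0.0592/n) log Q = +1.47 − (0.0592/4)(5.445) = +1.389 V.

+1.389 V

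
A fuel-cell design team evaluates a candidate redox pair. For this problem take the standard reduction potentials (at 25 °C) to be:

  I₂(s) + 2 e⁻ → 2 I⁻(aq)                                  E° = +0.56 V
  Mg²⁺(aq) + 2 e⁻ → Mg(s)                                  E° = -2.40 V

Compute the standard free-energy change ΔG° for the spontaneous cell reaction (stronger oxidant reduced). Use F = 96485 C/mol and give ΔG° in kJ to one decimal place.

-571.2 kJ

I₂/I⁻ (E° = +0.56 V) is the cathode; Mg²⁺/Mg (E° = -2.40 V) is the anode, so E°cell = +2.96 V.
Balancing electrons gives n = 2 (lcm of 2 and 2).
ΔG° = −nFE° = −(2)(96485)(+2.96) = -571,191 J = -571.2 kJ.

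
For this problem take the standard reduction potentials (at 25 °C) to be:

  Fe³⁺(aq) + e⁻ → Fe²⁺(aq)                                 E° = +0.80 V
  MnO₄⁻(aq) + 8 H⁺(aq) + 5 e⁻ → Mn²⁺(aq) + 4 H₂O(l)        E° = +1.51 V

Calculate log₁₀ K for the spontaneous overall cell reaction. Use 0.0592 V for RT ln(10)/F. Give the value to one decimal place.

Cathode: MnO₄⁻/Mn²⁺; anode: Fe³⁺/Fe²⁺. E°cell = +0.71 V, n = 5.
log K = nE°cell / 0.0592 = (5)(+0.71) / 0.0592 = 60.0.

60.0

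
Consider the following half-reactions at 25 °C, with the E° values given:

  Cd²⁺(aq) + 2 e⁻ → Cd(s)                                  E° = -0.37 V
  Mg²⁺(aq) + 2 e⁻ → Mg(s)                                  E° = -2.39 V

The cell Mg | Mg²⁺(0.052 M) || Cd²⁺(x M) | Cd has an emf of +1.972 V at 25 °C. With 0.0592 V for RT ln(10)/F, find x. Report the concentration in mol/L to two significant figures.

0.0012 M

Cd²⁺/Cd is the cathode, Mg²⁺/Mg the anode: E°cell = +2.02 V, n = 2.
Overall reaction: Cd²⁺(aq) + Mg(s) → Cd(s) + Mg²⁺(aq); Q = [Mg²⁺]^1/[Cd²⁺]^1.
From E = E° − (0.0592/n) log Q: log Q = (E° − E)·n/0.0592 = (+2.02 − (+1.972))·2/0.0592 = 1.6216.
So 1·log[Cd²⁺] = 1·log(0.052) − log Q = -1.2840 − (1.6216) = -2.9056; [Cd²⁺] = 10^(-2.9056) ≈ 0.0012 M.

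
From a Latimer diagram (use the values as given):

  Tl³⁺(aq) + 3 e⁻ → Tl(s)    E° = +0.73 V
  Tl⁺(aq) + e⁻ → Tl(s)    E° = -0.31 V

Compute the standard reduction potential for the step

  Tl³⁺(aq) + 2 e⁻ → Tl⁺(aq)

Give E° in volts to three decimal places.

+1.250 V

Sequential free energies add, so n₃E°₃ = n₁E°₁ + n₂E°₂.
With n₃ = 3, and the known step contributing 1×(-0.31) V, the unknown satisfies 2·E° = 3×(+0.73) − 1×(-0.31) = +2.500.
E° = +2.500 / 2 = +1.250 V.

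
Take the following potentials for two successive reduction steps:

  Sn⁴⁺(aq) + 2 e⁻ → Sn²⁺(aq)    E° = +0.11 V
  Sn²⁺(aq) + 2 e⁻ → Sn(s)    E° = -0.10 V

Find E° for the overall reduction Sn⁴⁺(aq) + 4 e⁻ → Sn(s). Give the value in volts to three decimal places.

Adding the free-energy changes (−nFE°) of the two steps gives −n₃FE°₃ = −n₁FE°₁ − n₂FE°₂.
E°₃ = (2×+0.11 + 2×-0.10) / 4 = (+0.020) / 4 = +0.005 V.

+0.005 V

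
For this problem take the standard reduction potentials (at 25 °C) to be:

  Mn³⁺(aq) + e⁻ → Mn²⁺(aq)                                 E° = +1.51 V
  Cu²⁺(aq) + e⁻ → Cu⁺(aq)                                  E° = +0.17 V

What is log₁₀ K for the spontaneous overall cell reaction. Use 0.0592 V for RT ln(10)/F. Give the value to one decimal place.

Cathode: Mn³⁺/Mn²⁺; anode: Cu²⁺/Cu⁺. E°cell = +1.34 V, n = 1.
log K = nE°cell / 0.0592 = (1)(+1.34) / 0.0592 = 22.6.

22.6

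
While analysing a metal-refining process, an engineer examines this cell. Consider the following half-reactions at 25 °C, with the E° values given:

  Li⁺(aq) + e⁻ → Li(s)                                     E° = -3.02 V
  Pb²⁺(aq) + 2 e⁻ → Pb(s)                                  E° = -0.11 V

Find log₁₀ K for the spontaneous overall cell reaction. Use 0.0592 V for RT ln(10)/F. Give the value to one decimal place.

98.3

Cathode: Pb²⁺/Pb; anode: Li⁺/Li. E°cell = +2.91 V, n = 2.
log K = nE°cell / 0.0592 = (2)(+2.91) / 0.0592 = 98.3.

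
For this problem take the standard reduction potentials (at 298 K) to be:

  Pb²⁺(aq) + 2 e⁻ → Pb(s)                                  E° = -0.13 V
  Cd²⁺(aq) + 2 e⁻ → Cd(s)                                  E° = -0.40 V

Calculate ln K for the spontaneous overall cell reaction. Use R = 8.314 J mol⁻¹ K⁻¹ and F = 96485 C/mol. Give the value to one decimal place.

21.0

Cathode: Pb²⁺/Pb; anode: Cd²⁺/Cd. E°cell = (-0.13) − (-0.40) = +0.27 V, with n = 2.
ΔG° = −nFE° = −RT ln K, so ln K = nFE°/(RT) = (2)(96485)(+0.27) / ((8.314)(298)) = 21.029.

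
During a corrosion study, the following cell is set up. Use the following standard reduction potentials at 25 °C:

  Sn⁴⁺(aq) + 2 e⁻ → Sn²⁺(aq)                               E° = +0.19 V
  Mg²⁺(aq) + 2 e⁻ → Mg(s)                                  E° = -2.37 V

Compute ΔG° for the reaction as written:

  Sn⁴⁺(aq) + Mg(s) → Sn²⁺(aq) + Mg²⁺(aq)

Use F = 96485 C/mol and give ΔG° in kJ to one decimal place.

As written, Sn⁴⁺/Sn²⁺ is reduced (cathode) and Mg²⁺/Mg is oxidised (anode), so E°cell = (+0.19) − (-2.37) = +2.56 V.
Balancing electrons gives n = 2.
ΔG° = −nFE° = −(2)(96485)(+2.56) = -494,003 J = -494.0 kJ.

-494.0 kJ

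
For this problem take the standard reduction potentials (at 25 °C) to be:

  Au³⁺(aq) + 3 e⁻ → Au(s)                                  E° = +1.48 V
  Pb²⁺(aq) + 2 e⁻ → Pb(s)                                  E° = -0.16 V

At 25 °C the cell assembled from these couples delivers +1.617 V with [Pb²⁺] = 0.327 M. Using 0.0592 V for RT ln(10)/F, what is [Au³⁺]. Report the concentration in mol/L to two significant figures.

Au³⁺/Au is the cathode, Pb²⁺/Pb the anode: E°cell = +1.64 V, n = 6.
Overall reaction: 2 Au³⁺(aq) + 3 Pb(s) → 2 Au(s) + 3 Pb²⁺(aq); Q = [Pb²⁺]^3/[Au³⁺]^2.
From E = E° − (0.0592/n) log Q: log Q = (E° − E)·n/0.0592 = (+1.64 − (+1.617))·6/0.0592 = 2.3311.
So 2·log[Au³⁺] = 3·log(0.327) − log Q = -1.4564 − (2.3311) = -3.7875; log[Au³⁺] = -3.7875 / 2 = -1.8938; [Au³⁺] = 10^(-1.8938) ≈ 0.013 M.

0.013 M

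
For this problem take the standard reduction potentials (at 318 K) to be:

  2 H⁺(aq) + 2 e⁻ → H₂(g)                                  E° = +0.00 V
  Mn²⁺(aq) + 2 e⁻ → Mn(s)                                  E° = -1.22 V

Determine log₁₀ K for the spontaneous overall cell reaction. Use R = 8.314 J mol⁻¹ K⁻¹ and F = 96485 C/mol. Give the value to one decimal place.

Cathode: H⁺/H₂; anode: Mn²⁺/Mn. E°cell = (+0.00) − (-1.22) = +1.22 V, with n = 2.
ΔG° = −nFE° = −RT ln K, so ln K = nFE°/(RT) = (2)(96485)(+1.22) / ((8.314)(318)) = 89.046.
log₁₀ K = 89.046 / ln 10 = 38.7.

38.7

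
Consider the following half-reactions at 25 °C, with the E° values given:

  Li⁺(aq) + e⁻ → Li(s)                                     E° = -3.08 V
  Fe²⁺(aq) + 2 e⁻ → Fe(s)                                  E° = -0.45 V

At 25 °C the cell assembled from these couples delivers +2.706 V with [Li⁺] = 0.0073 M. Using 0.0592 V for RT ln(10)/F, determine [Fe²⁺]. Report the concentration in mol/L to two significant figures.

Fe²⁺/Fe is the cathode, Li⁺/Li the anode: E°cell = +2.63 V, n = 2.
Overall reaction: Fe²⁺(aq) + 2 Li(s) → Fe(s) + 2 Li⁺(aq); Q = [Li⁺]^2/[Fe²⁺]^1.
From E = E° − (0.0592/n) log Q: log Q = (E° − E)·n/0.0592 = (+2.63 − (+2.706))·2/0.0592 = -2.5676.
So 1·log[Fe²⁺] = 2·log(0.0073) − log Q = -4.2734 − (-2.5676) = -1.7058; [Fe²⁺] = 10^(-1.7058) ≈ 0.020 M.

0.020 M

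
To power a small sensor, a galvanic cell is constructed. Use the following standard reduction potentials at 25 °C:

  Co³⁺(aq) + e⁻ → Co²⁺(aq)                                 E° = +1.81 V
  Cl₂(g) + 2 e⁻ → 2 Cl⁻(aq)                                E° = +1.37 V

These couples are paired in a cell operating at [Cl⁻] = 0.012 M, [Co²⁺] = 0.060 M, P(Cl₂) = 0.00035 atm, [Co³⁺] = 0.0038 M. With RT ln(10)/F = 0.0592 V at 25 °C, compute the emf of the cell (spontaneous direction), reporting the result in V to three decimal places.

Co³⁺/Co²⁺ is the cathode (higher E°), Cl₂/Cl⁻ the anode: E°cell = +1.81 − (+1.37) = +0.44 V, n = 2.
Overall: 2 Co³⁺(aq) + 2 Cl⁻(aq) → 2 Co²⁺(aq) + Cl₂(g)
Q = [Co²⁺]^2·P(Cl₂) / ([Co³⁺]^2·[Cl⁻]^2); log Q = 2.782.
E = E° − (0.0592/n) log Q = +0.44 − (0.0592/2)(2.782) = +0.358 V.

+0.358 V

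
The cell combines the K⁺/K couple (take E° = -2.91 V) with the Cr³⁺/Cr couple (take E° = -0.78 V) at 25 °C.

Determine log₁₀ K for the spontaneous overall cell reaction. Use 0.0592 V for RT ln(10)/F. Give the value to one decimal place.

107.9

Cathode: Cr³⁺/Cr; anode: K⁺/K. E°cell = +2.13 V, n = 3.
log K = nE°cell / 0.0592 = (3)(+2.13) / 0.0592 = 107.9.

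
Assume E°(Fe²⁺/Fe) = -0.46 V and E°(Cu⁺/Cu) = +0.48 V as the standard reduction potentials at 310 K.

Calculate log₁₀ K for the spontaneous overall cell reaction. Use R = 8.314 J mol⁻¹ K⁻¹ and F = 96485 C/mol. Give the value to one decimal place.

Cathode: Cu⁺/Cu; anode: Fe²⁺/Fe. E°cell = (+0.48) − (-0.46) = +0.94 V, with n = 2.
ΔG° = −nFE° = −RT ln K, so ln K = nFE°/(RT) = (2)(96485)(+0.94) / ((8.314)(310)) = 70.379.
log₁₀ K = 70.379 / ln 10 = 30.6.

30.6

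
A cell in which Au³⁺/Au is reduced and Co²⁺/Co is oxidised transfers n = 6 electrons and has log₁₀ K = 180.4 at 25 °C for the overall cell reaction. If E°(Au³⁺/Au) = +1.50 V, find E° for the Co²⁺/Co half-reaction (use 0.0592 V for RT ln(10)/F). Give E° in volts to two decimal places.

E°cell = (0.0592/n)·log K = (0.0592/6)(180.4) = +1.780 V.
Since Au³⁺/Au is the cathode and Co²⁺/Co the anode, E°cell = E°(Au³⁺/Au) − E°(Co²⁺/Co).
So E°(Co²⁺/Co) = E°(Au³⁺/Au) − E°cell = (+1.50) − (+1.780) = -0.28 V.

-0.28 V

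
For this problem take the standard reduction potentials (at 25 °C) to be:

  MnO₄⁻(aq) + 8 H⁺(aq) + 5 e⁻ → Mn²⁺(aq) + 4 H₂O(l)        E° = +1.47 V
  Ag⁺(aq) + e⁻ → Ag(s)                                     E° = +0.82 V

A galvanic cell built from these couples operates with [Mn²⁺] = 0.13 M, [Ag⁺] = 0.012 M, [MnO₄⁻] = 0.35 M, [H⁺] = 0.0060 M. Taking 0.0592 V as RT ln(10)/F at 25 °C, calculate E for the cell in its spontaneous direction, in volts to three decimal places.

+0.558 V

MnO₄⁻/Mn²⁺ is the cathode (higher E°), Ag⁺/Ag the anode: E°cell = +1.47 − (+0.82) = +0.65 V, n = 5.
Overall: MnO₄⁻(aq) + 8 H⁺(aq) + 5 Ag(s) → Mn²⁺(aq) + 4 H₂O(l) + 5 Ag⁺(aq)
Q = [Mn²⁺]·[Ag⁺]^5 / ([MnO₄⁻]·[H⁺]^8); log Q = 7.741.
E = E° − (0.0592/n) log Q = +0.65 − (0.0592/5)(7.741) = +0.558 V.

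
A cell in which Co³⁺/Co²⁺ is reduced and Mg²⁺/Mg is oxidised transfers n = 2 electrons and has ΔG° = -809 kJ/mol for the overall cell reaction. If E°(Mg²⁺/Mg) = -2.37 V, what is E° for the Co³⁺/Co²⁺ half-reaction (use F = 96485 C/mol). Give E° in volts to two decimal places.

+1.82 V

E°cell = −ΔG°/(nF) = −(-809×10³)/((2)(96485)) = +4.192 V.
Since Co³⁺/Co²⁺ is the cathode and Mg²⁺/Mg the anode, E°cell = E°(Co³⁺/Co²⁺) − E°(Mg²⁺/Mg).
So E°(Co³⁺/Co²⁺) = E°cell + E°(Mg²⁺/Mg) = +4.192 + (-2.37) = +1.82 V.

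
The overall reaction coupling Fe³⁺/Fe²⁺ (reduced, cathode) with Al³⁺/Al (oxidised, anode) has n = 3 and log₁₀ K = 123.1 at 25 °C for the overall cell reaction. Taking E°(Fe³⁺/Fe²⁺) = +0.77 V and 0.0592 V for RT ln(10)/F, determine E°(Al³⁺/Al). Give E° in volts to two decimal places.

E°cell = (0.0592/n)·log K = (0.0592/3)(123.1) = +2.429 V.
Since Fe³⁺/Fe²⁺ is the cathode and Al³⁺/Al the anode, E°cell = E°(Fe³⁺/Fe²⁺) − E°(Al³⁺/Al).
So E°(Al³⁺/Al) = E°(Fe³⁺/Fe²⁺) − E°cell = (+0.77) − (+2.429) = -1.66 V.

-1.66 V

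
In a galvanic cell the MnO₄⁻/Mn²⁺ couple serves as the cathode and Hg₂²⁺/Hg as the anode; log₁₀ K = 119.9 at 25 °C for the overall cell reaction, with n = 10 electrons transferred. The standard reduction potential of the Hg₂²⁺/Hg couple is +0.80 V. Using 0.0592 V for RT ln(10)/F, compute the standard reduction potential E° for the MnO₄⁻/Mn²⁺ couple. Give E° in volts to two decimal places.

+1.51 V

E°cell = (0.0592/n)·log K = (0.0592/10)(119.9) = +0.710 V.
Since MnO₄⁻/Mn²⁺ is the cathode and Hg₂²⁺/Hg the anode, E°cell = E°(MnO₄⁻/Mn²⁺) − E°(Hg₂²⁺/Hg).
So E°(MnO₄⁻/Mn²⁺) = E°cell + E°(Hg₂²⁺/Hg) = +0.710 + (+0.80) = +1.51 V.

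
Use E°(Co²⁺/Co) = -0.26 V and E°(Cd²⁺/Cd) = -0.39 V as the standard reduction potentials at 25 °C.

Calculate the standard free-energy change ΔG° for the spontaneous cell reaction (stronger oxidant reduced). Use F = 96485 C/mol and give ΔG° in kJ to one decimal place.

-25.1 kJ

Co²⁺/Co (E° = -0.26 V) is the cathode; Cd²⁺/Cd (E° = -0.39 V) is the anode, so E°cell = +0.13 V.
Balancing electrons gives n = 2 (lcm of 2 and 2).
ΔG° = −nFE° = −(2)(96485)(+0.13) = -25,086 J = -25.1 kJ.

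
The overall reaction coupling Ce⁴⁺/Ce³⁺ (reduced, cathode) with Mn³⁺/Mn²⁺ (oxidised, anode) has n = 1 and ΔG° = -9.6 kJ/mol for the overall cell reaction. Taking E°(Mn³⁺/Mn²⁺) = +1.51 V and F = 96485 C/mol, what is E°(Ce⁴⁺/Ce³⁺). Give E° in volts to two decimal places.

+1.61 V

E°cell = −ΔG°/(nF) = −(-9.6×10³)/((1)(96485)) = +0.099 V.
Since Ce⁴⁺/Ce³⁺ is the cathode and Mn³⁺/Mn²⁺ the anode, E°cell = E°(Ce⁴⁺/Ce³⁺) − E°(Mn³⁺/Mn²⁺).
So E°(Ce⁴⁺/Ce³⁺) = E°cell + E°(Mn³⁺/Mn²⁺) = +0.099 + (+1.51) = +1.61 V.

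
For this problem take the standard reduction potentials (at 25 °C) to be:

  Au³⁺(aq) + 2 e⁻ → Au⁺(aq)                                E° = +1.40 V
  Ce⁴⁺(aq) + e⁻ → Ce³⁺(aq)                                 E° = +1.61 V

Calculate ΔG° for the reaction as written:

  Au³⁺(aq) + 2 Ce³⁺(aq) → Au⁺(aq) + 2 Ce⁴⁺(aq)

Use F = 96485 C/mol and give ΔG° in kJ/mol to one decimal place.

+40.5 kJ/mol

As written, Au³⁺/Au⁺ is reduced (cathode) and Ce⁴⁺/Ce³⁺ is oxidised (anode), so E°cell = (+1.40) − (+1.61) = -0.21 V.
Balancing electrons gives n = 2.
ΔG° = −nFE° = −(2)(96485)(-0.21) = 40,524 J = +40.5 kJ/mol.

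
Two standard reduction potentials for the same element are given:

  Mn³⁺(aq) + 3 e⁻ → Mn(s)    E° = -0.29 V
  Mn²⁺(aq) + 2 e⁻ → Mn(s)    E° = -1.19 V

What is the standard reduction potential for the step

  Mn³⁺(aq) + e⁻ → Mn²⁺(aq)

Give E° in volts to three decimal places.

Sequential free energies add, so n₃E°₃ = n₁E°₁ + n₂E°₂.
With n₃ = 3, and the known step contributing 2×(-1.19) V, the unknown satisfies 1·E° = 3×(-0.29) − 2×(-1.19) = +1.510.
E° = +1.510 / 1 = +1.510 V.

+1.510 V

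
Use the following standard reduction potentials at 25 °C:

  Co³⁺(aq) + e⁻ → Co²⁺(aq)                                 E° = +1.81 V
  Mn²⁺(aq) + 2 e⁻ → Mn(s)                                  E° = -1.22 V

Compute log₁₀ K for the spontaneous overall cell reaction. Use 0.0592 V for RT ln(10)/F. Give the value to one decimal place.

102.4

Cathode: Co³⁺/Co²⁺; anode: Mn²⁺/Mn. E°cell = +3.03 V, n = 2.
log K = nE°cell / 0.0592 = (2)(+3.03) / 0.0592 = 102.4.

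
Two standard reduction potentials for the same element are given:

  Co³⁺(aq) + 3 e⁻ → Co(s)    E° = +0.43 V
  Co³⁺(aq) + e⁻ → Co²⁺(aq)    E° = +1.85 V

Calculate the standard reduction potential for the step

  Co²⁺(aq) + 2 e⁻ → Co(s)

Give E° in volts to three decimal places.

Sequential free energies add, so n₃E°₃ = n₁E°₁ + n₂E°₂.
With n₃ = 3, and the known step contributing 1×(+1.85) V, the unknown satisfies 2·E° = 3×(+0.43) − 1×(+1.85) = -0.560.
E° = -0.560 / 2 = -0.280 V.

-0.280 V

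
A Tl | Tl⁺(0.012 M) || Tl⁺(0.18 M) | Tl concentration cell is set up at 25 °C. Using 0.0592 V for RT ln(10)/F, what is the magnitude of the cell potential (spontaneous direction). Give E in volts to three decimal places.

For a concentration cell E°cell = 0. The 0.18 M side is the cathode (reduction is favoured where [Tl⁺] is higher).
With n = 1, E = −(0.0592/1) log([Tl⁺]ₐₙ/[Tl⁺]꜀ₐₜ) = −(0.0592/1) log(0.012/0.18) = −(0.0592/1)(-1.176) = +0.070 V.

+0.070 V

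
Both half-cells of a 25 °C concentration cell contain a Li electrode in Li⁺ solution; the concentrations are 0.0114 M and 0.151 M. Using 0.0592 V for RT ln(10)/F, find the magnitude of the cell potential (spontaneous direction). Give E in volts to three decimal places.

+0.066 V

For a concentration cell E°cell = 0. The 0.151 M side is the cathode (reduction is favoured where [Li⁺] is higher).
With n = 1, E = −(0.0592/1) log([Li⁺]ₐₙ/[Li⁺]꜀ₐₜ) = −(0.0592/1) log(0.0114/0.151) = −(0.0592/1)(-1.122) = +0.066 V.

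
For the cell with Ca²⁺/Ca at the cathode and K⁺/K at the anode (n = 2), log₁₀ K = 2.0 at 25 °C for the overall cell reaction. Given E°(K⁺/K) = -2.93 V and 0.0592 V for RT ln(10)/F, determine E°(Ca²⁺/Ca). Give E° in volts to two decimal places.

E°cell = (0.0592/n)·log K = (0.0592/2)(2.0) = +0.059 V.
Since Ca²⁺/Ca is the cathode and K⁺/K the anode, E°cell = E°(Ca²⁺/Ca) − E°(K⁺/K).
So E°(Ca²⁺/Ca) = E°cell + E°(K⁺/K) = +0.059 + (-2.93) = -2.87 V.

-2.87 V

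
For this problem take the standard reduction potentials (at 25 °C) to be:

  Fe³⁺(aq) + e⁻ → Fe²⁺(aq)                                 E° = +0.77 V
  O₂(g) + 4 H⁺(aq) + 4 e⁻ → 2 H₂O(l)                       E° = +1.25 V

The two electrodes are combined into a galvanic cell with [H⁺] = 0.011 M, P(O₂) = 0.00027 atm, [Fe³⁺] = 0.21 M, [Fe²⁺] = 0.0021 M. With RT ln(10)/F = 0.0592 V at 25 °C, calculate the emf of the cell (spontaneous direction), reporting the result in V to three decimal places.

+0.193 V

O₂/H₂O is the cathode (higher E°), Fe³⁺/Fe²⁺ the anode: E°cell = +1.25 − (+0.77) = +0.48 V, n = 4.
Overall: O₂(g) + 4 H⁺(aq) + 4 Fe²⁺(aq) → 2 H₂O(l) + 4 Fe³⁺(aq)
Q = [Fe³⁺]^4 / (P(O₂)·[H⁺]^4·[Fe²⁺]^4); log Q = 19.403.
E = E° − (0.0592/n) log Q = +0.48 − (0.0592/4)(19.403) = +0.193 V.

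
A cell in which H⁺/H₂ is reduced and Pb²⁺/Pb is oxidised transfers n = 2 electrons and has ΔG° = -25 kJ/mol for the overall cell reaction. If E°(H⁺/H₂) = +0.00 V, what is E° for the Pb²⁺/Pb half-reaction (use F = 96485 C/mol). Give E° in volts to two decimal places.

E°cell = −ΔG°/(nF) = −(-25×10³)/((2)(96485)) = +0.130 V.
Since H⁺/H₂ is the cathode and Pb²⁺/Pb the anode, E°cell = E°(H⁺/H₂) − E°(Pb²⁺/Pb).
So E°(Pb²⁺/Pb) = E°(H⁺/H₂) − E°cell = (+0.00) − (+0.130) = -0.13 V.

-0.13 V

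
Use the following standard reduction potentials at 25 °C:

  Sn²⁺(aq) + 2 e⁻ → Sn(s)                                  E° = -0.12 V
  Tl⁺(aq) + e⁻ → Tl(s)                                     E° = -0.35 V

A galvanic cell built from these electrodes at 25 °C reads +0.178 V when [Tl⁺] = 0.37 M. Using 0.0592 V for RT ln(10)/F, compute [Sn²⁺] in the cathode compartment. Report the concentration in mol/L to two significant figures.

0.0024 M

Sn²⁺/Sn is the cathode, Tl⁺/Tl the anode: E°cell = +0.23 V, n = 2.
Overall reaction: Sn²⁺(aq) + 2 Tl(s) → Sn(s) + 2 Tl⁺(aq); Q = [Tl⁺]^2/[Sn²⁺]^1.
From E = E° − (0.0592/n) log Q: log Q = (E° − E)·n/0.0592 = (+0.23 − (+0.178))·2/0.0592 = 1.7568.
So 1·log[Sn²⁺] = 2·log(0.37) − log Q = -0.8636 − (1.7568) = -2.6204; [Sn²⁺] = 10^(-2.6204) ≈ 0.0024 M.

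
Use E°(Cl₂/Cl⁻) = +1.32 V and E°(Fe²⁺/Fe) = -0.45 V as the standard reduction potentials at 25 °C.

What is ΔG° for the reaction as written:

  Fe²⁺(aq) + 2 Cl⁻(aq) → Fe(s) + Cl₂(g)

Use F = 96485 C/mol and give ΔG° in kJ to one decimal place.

+341.6 kJ

As written, Fe²⁺/Fe is reduced (cathode) and Cl₂/Cl⁻ is oxidised (anode), so E°cell = (-0.45) − (+1.32) = -1.77 V.
Balancing electrons gives n = 2.
ΔG° = −nFE° = −(2)(96485)(-1.77) = 341,557 J = +341.6 kJ.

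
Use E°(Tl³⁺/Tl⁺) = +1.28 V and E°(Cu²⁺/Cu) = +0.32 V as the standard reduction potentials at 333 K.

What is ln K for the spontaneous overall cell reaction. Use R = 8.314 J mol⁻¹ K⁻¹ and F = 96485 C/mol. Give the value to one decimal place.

66.9

Cathode: Tl³⁺/Tl⁺; anode: Cu²⁺/Cu. E°cell = (+1.28) − (+0.32) = +0.96 V, with n = 2.
ΔG° = −nFE° = −RT ln K, so ln K = nFE°/(RT) = (2)(96485)(+0.96) / ((8.314)(333)) = 66.912.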